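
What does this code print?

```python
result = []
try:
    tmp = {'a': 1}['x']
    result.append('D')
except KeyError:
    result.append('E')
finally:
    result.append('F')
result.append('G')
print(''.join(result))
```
EFG

finally always runs, even after exception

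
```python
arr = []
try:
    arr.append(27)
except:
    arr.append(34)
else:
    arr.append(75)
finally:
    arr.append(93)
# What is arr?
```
[27, 75, 93]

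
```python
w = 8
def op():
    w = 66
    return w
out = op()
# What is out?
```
66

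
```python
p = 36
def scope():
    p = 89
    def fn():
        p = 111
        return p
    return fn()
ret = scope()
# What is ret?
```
111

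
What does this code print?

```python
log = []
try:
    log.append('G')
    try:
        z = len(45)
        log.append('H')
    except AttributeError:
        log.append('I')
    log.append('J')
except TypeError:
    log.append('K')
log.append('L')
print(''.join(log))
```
GKL

Inner handler doesn't match, propagates to outer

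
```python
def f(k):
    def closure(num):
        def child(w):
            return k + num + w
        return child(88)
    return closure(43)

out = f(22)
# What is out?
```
153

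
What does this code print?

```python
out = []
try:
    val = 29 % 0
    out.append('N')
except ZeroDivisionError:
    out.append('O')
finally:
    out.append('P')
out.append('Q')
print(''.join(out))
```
OPQ

finally always runs, even after exception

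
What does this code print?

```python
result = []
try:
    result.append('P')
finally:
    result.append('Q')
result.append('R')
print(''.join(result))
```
PQR

try/finally without except, no exception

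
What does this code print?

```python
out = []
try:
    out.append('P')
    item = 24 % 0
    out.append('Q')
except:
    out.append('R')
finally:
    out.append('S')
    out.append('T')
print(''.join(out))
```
PRST

Code before exception runs, then except, then all of finally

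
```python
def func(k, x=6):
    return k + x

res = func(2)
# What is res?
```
8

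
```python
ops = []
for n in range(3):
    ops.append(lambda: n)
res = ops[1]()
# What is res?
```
2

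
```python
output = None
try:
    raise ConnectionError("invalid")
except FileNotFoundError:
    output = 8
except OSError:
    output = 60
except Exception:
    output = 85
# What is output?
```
60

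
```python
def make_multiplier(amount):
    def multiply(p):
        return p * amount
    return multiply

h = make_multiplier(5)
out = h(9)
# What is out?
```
45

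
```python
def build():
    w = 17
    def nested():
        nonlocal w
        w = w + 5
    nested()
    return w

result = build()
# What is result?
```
22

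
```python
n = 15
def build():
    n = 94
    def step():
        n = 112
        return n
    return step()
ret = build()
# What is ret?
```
112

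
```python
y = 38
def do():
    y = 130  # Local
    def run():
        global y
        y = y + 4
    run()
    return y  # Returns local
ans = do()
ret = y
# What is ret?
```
42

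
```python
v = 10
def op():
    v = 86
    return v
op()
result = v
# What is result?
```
10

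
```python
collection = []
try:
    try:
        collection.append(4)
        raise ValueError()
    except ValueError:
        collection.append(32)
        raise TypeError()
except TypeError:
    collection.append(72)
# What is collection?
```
[4, 32, 72]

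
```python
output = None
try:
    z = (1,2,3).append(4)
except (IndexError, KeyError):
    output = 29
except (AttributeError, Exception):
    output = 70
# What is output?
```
70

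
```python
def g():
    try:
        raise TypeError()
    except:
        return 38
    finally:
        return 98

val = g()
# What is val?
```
98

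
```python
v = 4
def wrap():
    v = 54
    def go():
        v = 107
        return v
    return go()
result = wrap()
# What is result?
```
107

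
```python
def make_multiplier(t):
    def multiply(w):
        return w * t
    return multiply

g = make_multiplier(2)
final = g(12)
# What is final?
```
24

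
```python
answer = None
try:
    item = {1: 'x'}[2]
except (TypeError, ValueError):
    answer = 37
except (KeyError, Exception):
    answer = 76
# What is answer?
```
76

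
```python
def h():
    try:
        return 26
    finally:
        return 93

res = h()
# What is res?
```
93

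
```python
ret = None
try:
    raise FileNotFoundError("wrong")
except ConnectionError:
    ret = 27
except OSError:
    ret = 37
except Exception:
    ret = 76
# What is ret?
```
37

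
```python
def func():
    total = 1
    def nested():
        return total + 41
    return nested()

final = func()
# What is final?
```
42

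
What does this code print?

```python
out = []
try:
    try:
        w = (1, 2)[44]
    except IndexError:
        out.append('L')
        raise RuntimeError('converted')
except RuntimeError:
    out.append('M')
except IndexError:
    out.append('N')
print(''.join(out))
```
LM

New RuntimeError raised, caught by outer RuntimeError handler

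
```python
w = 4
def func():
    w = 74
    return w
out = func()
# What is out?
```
74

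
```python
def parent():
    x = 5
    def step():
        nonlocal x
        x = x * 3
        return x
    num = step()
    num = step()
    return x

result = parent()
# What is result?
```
45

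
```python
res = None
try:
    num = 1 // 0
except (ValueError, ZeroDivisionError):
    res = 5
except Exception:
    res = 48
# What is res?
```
5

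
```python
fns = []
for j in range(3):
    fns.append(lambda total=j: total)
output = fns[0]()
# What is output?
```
0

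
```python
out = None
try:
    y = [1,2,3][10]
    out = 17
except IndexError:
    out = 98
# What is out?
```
98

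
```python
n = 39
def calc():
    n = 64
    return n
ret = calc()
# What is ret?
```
64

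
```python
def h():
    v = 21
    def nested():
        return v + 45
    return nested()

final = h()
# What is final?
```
66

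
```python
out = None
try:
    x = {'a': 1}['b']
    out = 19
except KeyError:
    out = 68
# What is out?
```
68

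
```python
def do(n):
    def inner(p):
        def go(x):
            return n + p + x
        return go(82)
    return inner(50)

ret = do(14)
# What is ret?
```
146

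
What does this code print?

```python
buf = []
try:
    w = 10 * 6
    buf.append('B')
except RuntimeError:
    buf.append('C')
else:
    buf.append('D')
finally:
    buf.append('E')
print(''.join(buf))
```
BDE

else runs before finally when no exception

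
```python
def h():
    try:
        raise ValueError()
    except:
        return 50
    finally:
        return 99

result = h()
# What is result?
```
99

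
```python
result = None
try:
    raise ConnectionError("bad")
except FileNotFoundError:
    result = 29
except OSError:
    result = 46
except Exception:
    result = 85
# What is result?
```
46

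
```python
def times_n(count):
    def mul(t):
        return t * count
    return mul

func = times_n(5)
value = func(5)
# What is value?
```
25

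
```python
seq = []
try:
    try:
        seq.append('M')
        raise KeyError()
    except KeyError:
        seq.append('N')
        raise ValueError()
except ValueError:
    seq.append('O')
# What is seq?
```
['M', 'N', 'O']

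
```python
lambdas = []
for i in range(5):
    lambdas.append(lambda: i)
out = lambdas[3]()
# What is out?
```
4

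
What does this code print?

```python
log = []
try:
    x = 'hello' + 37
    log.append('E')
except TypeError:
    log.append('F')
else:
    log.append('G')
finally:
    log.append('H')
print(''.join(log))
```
FH

Exception: except runs, else skipped, finally runs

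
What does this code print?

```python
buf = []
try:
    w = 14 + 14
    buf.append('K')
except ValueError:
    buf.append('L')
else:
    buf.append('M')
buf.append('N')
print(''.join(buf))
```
KMN

else block runs when no exception occurs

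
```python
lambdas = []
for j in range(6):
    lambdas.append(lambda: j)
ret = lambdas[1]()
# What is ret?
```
5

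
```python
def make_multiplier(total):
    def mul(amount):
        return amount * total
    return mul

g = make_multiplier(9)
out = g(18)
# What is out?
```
162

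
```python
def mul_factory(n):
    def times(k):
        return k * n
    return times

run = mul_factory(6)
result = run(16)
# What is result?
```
96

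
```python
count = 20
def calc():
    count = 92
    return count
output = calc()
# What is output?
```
92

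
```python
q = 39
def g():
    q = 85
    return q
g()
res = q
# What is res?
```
39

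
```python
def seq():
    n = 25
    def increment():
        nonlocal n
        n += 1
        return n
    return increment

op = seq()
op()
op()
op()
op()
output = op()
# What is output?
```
30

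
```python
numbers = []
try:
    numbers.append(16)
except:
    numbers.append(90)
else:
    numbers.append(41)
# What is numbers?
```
[16, 41]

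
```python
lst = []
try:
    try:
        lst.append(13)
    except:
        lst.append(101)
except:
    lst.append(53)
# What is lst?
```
[13]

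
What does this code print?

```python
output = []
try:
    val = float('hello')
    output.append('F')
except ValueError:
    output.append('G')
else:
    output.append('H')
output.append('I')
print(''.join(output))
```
GI

else block skipped when exception is caught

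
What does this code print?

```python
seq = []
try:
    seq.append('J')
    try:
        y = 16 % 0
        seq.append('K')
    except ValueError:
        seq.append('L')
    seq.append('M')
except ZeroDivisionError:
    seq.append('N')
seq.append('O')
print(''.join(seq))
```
JNO

Inner handler doesn't match, propagates to outer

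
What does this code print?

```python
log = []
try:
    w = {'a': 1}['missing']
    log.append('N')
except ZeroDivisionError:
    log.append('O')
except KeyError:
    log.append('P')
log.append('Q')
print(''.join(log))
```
PQ

KeyError is caught by its specific handler, not ZeroDivisionError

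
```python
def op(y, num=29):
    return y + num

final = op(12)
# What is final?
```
41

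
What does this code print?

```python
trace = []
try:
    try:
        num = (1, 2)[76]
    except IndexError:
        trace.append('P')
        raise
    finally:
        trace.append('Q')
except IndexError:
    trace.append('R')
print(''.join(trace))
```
PQR

finally runs before re-raised exception propagates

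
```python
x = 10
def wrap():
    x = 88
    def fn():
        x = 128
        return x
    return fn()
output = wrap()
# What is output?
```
128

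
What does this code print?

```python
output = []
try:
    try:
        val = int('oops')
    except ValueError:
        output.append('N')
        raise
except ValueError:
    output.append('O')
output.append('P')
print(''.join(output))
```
NOP

raise without argument re-raises current exception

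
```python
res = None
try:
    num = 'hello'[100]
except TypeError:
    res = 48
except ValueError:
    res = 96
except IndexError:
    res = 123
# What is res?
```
123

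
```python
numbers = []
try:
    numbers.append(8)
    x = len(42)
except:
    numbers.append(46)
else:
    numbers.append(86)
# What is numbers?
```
[8, 46]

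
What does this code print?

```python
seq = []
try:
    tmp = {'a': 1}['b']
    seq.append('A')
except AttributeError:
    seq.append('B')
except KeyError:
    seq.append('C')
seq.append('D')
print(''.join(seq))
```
CD

KeyError is caught by its specific handler, not AttributeError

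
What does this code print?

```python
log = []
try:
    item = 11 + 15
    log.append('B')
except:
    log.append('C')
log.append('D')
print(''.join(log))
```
BD

No exception, try block completes normally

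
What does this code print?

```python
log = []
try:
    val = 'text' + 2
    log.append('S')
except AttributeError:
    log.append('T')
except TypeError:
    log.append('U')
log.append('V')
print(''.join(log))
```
UV

TypeError is caught by its specific handler, not AttributeError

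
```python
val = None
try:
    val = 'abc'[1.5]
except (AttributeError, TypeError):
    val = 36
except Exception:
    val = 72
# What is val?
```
36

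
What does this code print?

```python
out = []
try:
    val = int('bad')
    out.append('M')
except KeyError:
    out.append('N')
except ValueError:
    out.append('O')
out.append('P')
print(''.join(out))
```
OP

ValueError is caught by its specific handler, not KeyError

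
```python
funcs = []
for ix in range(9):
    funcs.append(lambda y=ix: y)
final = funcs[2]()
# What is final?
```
2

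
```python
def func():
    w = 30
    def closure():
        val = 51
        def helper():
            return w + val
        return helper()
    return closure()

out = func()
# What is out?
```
81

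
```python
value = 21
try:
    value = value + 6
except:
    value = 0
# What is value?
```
27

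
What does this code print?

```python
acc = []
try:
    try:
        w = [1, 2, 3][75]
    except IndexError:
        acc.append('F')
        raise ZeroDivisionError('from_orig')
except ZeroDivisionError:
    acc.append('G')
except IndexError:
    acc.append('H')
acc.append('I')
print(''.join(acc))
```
FGI

ZeroDivisionError raised and caught, original IndexError not re-raised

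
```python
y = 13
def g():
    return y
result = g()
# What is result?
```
13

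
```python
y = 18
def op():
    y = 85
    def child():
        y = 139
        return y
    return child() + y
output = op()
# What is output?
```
224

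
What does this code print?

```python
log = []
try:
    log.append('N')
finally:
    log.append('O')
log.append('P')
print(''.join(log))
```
NOP

try/finally without except, no exception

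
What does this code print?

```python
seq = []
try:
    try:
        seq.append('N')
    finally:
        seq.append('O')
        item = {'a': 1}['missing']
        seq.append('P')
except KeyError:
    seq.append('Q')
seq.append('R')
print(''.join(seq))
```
NOQR

Exception in inner finally caught by outer except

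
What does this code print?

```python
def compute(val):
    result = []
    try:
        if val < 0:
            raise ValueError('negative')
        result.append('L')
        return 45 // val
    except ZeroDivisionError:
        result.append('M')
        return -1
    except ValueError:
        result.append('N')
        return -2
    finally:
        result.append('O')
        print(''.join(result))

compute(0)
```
LMO

val=0 causes ZeroDivisionError, caught, finally prints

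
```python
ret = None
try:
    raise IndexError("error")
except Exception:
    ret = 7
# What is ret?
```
7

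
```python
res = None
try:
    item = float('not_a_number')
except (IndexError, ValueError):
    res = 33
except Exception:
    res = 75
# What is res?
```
33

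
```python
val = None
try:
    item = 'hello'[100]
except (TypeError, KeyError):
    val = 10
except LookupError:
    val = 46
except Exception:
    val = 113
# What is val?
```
46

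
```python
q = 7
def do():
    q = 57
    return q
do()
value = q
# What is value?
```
7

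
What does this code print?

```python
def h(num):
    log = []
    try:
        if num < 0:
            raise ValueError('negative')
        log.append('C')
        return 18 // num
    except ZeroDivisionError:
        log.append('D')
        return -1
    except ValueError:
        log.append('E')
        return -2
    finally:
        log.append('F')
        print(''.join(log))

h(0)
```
CDF

num=0 causes ZeroDivisionError, caught, finally prints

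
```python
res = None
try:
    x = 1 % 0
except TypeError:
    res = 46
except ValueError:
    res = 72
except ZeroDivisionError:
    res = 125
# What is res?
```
125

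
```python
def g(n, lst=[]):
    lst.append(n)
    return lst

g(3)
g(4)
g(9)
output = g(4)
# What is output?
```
[3, 4, 9, 4]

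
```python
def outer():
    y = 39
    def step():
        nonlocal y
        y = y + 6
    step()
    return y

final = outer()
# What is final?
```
45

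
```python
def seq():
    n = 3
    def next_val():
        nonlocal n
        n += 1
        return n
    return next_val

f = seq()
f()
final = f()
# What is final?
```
5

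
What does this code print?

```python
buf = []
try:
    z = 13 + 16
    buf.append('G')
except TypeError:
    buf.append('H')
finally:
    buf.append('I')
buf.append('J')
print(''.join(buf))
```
GIJ

finally runs after normal execution too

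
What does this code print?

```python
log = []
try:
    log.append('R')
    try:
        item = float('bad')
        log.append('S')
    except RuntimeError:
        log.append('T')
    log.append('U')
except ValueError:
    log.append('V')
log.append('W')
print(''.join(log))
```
RVW

Inner handler doesn't match, propagates to outer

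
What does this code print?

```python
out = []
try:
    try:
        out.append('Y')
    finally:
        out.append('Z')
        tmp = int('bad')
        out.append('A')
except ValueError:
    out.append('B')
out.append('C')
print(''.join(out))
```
YZBC

Exception in inner finally caught by outer except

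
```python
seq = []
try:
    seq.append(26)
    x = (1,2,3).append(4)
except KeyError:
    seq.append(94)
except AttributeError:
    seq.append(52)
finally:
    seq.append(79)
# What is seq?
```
[26, 52, 79]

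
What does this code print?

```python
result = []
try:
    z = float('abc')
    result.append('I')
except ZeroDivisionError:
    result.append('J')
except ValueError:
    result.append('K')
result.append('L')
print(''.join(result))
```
KL

ValueError is caught by its specific handler, not ZeroDivisionError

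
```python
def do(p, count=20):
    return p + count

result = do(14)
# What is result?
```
34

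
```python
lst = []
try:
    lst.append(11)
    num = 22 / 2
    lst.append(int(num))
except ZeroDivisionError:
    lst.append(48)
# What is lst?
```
[11, 11]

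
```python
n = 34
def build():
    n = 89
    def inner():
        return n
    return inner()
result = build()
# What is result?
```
89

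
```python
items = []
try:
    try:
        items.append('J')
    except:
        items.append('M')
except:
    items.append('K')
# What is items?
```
['J']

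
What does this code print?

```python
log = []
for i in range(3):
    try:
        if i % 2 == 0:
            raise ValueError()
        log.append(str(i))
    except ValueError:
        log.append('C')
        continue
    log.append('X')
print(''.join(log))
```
C1XC

continue in except skips rest of loop body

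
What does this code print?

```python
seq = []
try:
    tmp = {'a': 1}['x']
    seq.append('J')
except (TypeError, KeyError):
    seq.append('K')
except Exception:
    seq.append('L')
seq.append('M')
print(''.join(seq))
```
KM

KeyError matches tuple containing it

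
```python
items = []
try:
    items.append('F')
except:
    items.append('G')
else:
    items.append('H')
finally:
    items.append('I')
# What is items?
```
['F', 'H', 'I']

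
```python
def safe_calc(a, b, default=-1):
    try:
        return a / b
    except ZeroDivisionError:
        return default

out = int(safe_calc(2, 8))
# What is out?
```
0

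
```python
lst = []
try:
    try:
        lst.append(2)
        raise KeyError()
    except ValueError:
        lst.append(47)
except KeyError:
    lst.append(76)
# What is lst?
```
[2, 76]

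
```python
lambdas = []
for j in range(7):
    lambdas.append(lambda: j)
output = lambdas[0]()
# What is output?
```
6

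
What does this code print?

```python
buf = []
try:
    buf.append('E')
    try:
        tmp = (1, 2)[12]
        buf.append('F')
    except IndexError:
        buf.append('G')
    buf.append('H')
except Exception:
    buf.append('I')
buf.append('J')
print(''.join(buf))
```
EGHJ

Inner exception caught by inner handler, outer continues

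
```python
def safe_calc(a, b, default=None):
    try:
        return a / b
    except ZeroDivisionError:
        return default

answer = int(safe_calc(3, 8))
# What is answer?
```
0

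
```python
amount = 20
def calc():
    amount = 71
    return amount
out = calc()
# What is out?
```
71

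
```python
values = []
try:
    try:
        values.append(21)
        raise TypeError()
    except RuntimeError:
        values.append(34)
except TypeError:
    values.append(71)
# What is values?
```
[21, 71]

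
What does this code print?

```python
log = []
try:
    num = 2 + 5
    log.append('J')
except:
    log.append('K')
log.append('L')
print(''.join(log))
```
JL

No exception, try block completes normally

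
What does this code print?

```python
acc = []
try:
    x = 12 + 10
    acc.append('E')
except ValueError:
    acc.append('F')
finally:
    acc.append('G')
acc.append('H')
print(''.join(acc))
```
EGH

finally runs after normal execution too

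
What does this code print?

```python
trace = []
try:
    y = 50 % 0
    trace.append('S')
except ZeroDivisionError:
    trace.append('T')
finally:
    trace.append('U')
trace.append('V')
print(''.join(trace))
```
TUV

finally always runs, even after exception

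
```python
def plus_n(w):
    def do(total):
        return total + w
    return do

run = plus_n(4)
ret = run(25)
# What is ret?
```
29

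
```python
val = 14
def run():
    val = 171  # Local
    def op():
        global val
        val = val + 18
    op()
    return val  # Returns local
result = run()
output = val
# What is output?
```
32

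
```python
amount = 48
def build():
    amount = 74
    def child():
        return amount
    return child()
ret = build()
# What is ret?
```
74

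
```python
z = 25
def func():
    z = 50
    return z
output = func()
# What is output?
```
50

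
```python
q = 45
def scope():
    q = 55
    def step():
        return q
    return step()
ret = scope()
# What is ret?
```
55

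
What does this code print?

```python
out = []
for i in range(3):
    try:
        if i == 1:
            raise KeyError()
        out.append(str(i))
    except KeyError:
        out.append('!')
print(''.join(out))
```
0!2

Exception on i=1 caught, loop continues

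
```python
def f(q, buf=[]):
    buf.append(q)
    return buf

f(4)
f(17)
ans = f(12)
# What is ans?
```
[4, 17, 12]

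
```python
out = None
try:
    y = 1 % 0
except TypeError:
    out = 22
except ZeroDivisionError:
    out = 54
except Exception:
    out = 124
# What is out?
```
54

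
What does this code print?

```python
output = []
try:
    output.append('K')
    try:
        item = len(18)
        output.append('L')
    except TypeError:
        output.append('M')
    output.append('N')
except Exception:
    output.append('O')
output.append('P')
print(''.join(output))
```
KMNP

Inner exception caught by inner handler, outer continues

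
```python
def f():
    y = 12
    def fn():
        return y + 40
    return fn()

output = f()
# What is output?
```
52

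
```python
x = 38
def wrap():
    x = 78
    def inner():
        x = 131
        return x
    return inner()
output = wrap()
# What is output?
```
131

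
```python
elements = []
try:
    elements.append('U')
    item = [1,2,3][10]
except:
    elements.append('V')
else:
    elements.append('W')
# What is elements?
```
['U', 'V']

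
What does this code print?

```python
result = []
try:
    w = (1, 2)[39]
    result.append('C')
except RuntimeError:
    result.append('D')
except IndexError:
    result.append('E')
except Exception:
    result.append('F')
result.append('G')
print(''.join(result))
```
EG

IndexError matches before generic Exception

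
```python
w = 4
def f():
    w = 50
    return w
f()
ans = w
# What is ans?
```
4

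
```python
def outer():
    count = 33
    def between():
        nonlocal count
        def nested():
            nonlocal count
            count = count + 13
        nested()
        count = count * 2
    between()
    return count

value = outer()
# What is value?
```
92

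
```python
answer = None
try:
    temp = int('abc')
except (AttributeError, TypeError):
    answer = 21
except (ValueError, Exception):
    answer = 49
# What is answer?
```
49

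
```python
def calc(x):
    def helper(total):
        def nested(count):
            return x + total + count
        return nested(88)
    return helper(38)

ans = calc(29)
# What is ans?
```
155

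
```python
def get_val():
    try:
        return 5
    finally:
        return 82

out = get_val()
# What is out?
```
82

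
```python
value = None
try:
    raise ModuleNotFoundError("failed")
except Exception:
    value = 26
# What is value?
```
26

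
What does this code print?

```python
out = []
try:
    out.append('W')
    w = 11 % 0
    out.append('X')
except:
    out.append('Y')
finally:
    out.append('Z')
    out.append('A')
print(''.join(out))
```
WYZA

Code before exception runs, then except, then all of finally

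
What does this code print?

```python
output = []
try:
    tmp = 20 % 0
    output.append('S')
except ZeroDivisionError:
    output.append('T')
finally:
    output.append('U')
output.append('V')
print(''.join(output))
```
TUV

finally always runs, even after exception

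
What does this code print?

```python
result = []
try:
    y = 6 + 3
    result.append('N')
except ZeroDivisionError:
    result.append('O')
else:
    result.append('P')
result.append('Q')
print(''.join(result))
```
NPQ

else block runs when no exception occurs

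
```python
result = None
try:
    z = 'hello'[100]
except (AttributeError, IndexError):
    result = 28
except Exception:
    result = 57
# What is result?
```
28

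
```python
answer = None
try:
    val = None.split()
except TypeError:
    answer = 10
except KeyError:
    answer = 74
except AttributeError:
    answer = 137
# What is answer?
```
137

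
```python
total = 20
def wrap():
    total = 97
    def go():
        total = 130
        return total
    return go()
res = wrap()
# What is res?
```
130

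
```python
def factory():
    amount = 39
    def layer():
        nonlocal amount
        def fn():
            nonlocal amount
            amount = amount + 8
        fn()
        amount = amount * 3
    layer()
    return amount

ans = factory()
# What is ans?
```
141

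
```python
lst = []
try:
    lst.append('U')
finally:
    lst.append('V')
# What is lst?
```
['U', 'V']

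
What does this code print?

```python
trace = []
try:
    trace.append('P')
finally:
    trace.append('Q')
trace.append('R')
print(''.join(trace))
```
PQR

try/finally without except, no exception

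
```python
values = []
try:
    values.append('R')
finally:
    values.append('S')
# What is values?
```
['R', 'S']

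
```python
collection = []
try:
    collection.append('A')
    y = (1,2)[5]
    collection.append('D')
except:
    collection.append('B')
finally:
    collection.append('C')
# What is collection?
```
['A', 'B', 'C']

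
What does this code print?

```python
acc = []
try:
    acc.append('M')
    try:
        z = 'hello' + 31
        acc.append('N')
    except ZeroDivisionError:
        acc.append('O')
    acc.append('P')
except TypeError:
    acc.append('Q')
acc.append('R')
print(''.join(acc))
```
MQR

Inner handler doesn't match, propagates to outer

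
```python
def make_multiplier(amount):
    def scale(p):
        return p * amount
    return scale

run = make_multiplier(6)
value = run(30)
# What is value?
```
180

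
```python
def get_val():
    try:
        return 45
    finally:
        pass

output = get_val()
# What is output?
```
45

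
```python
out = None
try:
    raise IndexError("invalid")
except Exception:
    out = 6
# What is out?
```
6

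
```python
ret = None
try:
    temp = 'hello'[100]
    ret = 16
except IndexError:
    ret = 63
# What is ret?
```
63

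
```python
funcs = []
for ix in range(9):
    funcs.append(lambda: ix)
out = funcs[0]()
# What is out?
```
8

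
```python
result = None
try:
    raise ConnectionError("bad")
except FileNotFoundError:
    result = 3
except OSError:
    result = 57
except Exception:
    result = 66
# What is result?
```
57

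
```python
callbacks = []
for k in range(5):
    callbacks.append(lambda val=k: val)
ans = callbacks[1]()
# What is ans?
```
1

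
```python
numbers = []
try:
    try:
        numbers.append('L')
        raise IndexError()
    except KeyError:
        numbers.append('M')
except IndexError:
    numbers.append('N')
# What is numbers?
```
['L', 'N']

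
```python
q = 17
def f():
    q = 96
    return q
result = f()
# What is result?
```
96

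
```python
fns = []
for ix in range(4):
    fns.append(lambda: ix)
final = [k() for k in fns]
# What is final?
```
[3, 3, 3, 3]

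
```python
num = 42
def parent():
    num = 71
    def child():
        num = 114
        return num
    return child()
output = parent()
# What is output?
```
114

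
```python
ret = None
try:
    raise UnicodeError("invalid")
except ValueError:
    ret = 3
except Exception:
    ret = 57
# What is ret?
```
3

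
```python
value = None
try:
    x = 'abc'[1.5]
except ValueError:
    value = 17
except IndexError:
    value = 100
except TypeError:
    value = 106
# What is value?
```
106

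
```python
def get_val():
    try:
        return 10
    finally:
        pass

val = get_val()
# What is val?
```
10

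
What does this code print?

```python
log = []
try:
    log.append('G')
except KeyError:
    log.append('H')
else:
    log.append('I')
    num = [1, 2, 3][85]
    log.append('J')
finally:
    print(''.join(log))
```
GI

Try succeeds, else appends 'I', IndexError in else is uncaught, finally prints before exception propagates ('J' never appended)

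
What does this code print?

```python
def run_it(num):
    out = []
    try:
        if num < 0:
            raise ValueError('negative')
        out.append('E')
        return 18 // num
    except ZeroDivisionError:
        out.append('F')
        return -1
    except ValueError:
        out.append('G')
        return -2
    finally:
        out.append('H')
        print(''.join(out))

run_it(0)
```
EFH

num=0 causes ZeroDivisionError, caught, finally prints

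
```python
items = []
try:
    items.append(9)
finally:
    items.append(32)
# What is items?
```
[9, 32]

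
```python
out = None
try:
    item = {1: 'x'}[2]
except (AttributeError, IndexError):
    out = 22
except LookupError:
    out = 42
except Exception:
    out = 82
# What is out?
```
42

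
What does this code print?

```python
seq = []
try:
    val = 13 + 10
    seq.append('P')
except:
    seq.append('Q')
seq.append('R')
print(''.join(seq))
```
PR

No exception, try block completes normally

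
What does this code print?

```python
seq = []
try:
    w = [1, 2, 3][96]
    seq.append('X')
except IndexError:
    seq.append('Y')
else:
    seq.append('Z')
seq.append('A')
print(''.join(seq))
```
YA

else block skipped when exception is caught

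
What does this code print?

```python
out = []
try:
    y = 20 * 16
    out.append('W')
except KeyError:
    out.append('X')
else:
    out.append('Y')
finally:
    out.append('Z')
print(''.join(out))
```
WYZ

else runs before finally when no exception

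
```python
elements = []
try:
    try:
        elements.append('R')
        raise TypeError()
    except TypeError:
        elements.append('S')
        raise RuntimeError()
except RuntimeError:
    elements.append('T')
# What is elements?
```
['R', 'S', 'T']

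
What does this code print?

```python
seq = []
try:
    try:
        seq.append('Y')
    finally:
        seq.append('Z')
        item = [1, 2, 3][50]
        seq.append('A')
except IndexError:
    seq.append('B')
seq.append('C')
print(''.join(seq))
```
YZBC

Exception in inner finally caught by outer except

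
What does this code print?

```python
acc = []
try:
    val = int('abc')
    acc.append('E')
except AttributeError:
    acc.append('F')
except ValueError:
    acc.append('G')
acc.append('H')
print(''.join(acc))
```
GH

ValueError is caught by its specific handler, not AttributeError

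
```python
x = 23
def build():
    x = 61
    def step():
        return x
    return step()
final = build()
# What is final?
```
61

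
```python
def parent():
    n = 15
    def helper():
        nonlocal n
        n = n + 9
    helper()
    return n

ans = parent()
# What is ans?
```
24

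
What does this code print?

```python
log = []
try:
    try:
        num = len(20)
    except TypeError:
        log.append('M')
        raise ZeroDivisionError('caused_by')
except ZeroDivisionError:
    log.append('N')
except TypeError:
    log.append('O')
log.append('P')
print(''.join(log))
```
MNP

ZeroDivisionError raised and caught, original TypeError not re-raised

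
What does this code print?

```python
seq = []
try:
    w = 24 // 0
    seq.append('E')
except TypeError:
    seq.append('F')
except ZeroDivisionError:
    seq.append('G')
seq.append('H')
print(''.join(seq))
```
GH

ZeroDivisionError is caught by its specific handler, not TypeError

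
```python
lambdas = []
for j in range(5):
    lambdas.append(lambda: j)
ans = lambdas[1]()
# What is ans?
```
4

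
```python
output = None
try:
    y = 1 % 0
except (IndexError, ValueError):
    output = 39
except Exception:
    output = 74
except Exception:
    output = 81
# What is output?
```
74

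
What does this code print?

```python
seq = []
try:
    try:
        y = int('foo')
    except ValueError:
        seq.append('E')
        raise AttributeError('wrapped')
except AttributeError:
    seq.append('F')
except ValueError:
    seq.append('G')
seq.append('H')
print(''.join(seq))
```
EFH

AttributeError raised and caught, original ValueError not re-raised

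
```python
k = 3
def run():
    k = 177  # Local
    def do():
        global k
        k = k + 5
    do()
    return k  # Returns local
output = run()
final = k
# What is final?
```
8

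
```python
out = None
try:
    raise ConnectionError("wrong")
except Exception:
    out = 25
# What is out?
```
25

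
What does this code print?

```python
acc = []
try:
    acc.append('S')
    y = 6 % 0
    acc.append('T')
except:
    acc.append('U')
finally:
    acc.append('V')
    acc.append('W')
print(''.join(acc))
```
SUVW

Code before exception runs, then except, then all of finally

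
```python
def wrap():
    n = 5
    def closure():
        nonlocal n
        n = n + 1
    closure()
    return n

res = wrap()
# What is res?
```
6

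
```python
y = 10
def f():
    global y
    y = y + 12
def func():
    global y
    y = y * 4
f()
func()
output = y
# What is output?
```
88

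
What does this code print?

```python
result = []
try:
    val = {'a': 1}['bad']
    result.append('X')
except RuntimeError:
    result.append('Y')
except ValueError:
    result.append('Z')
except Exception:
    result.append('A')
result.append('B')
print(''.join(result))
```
AB

KeyError not specifically caught, falls to Exception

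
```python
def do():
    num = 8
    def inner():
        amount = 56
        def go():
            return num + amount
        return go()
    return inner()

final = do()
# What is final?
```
64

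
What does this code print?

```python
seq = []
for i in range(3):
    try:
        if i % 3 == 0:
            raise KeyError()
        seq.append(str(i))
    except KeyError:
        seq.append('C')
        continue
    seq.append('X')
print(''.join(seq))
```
C1X2X

continue in except skips rest of loop body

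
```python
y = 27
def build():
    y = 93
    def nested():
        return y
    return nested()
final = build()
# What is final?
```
93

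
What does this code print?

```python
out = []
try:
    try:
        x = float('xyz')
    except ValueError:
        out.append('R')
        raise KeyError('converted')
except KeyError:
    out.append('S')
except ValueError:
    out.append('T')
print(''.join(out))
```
RS

New KeyError raised, caught by outer KeyError handler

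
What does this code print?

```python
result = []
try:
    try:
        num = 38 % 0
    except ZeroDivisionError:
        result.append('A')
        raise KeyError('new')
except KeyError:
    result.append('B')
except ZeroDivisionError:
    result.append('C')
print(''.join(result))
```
AB

New KeyError raised, caught by outer KeyError handler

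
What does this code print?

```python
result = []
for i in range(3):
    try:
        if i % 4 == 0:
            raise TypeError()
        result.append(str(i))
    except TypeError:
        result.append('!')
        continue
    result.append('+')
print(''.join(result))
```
!1+2+

continue in except skips rest of loop body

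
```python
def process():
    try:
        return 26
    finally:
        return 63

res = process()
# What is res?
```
63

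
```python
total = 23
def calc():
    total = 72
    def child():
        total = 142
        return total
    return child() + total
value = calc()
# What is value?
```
214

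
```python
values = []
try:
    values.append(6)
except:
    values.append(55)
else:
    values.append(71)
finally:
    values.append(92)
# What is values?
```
[6, 71, 92]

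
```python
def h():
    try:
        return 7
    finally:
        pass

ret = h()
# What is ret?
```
7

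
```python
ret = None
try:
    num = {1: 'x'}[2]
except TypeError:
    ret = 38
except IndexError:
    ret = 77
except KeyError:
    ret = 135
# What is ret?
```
135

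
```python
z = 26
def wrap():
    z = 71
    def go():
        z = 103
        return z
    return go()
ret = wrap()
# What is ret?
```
103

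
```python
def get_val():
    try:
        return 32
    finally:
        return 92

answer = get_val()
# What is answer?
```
92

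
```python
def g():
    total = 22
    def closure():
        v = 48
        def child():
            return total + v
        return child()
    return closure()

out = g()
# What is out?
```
70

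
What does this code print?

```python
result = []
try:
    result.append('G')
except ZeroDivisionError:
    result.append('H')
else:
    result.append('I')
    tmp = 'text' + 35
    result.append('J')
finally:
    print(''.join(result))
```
GI

Try succeeds, else appends 'I', TypeError in else is uncaught, finally prints before exception propagates ('J' never appended)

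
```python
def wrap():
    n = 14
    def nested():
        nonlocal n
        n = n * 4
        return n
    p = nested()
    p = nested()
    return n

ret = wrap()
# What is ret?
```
224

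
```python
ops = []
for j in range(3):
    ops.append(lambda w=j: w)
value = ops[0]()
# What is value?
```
0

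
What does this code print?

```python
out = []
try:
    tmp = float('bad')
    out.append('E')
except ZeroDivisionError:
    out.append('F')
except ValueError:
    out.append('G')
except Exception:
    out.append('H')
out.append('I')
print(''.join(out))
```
GI

ValueError matches before generic Exception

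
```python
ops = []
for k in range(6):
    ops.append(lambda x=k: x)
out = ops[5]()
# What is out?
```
5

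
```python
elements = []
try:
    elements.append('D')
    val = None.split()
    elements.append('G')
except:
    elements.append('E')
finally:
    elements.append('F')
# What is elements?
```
['D', 'E', 'F']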